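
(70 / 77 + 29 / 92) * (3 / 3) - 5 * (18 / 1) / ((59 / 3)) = -200139 / 59708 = -3.35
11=11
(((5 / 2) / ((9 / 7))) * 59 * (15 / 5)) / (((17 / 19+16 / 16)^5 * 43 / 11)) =56244588785 / 15600273408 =3.61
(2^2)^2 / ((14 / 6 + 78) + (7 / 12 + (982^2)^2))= 0.00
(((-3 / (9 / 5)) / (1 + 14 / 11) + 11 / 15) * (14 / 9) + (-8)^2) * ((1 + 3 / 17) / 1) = 1280 / 17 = 75.29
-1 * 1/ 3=-1/ 3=-0.33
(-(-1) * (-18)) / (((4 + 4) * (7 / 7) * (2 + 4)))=-3 / 8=-0.38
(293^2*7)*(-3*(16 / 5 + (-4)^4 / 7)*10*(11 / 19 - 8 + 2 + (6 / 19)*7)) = 2301982196.21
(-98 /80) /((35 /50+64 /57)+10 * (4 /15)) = -931 /3412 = -0.27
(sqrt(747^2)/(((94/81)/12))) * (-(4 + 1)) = -1815210/47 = -38621.49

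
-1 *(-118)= 118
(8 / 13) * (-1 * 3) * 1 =-24 / 13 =-1.85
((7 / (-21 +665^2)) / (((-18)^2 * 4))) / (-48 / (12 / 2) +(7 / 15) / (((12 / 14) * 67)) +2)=-335 / 164337662304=-0.00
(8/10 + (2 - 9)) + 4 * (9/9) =-11/5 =-2.20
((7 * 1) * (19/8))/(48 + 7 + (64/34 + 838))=0.02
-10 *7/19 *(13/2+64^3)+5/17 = -965817.34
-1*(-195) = 195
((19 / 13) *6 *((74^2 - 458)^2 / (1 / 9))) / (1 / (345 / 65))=10548022824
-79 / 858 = -0.09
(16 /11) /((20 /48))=192 /55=3.49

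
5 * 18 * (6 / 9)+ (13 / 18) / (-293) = 316427 / 5274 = 60.00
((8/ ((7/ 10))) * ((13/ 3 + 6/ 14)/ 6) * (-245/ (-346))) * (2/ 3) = 20000/ 4671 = 4.28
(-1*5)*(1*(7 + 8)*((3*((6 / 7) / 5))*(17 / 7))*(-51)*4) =936360 / 49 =19109.39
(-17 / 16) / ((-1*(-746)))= -17 / 11936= -0.00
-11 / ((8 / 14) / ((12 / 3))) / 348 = -77 / 348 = -0.22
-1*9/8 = -9/8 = -1.12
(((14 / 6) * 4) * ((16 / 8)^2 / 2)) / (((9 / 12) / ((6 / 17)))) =448 / 51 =8.78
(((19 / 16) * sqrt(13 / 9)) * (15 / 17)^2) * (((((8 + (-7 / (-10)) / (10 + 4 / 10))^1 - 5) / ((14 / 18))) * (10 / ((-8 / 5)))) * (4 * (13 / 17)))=-102279375 * sqrt(13) / 4402048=-83.77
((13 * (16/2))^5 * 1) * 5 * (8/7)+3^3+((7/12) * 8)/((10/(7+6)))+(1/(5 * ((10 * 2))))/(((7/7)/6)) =72999174178783/1050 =69523023027.41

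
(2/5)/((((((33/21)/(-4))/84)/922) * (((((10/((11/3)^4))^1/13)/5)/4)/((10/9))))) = -411767537.25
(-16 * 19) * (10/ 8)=-380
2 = 2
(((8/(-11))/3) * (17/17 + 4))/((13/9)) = -120/143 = -0.84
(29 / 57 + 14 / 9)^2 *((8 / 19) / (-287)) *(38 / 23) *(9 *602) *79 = -4421.13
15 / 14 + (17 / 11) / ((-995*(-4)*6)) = 1970219 / 1838760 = 1.07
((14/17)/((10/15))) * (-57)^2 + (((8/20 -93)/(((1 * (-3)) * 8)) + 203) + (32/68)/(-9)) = 4220.28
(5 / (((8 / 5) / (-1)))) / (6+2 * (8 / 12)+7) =-75 / 344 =-0.22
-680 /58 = -340 /29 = -11.72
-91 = -91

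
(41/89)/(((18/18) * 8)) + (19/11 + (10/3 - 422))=-9795055/23496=-416.88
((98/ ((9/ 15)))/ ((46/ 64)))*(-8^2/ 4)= -250880/ 69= -3635.94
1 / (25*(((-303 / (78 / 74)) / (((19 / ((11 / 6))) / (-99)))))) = 494 / 33913275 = 0.00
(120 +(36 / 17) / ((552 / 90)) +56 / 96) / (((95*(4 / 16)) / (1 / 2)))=29863 / 11730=2.55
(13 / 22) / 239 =13 / 5258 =0.00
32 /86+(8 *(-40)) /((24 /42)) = -24064 /43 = -559.63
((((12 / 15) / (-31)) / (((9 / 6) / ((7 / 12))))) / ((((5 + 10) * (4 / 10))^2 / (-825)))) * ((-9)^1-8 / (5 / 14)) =-12089 / 1674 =-7.22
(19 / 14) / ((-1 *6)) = -19 / 84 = -0.23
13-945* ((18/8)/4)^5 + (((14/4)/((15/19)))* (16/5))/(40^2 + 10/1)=-363634979849/9043968000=-40.21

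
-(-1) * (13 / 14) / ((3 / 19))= 247 / 42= 5.88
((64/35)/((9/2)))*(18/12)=64/105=0.61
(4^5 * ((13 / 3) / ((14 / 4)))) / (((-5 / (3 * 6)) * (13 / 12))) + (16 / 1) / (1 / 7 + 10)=-10465456 / 2485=-4211.45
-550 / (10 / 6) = -330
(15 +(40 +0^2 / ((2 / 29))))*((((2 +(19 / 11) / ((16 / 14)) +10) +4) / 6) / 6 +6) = 102745 / 288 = 356.75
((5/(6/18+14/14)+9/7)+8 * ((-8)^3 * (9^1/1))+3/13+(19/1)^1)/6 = -13409663/2184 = -6139.96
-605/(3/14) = -8470/3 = -2823.33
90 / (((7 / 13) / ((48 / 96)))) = 585 / 7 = 83.57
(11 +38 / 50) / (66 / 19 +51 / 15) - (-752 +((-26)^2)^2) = -1489565774 / 3265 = -456222.29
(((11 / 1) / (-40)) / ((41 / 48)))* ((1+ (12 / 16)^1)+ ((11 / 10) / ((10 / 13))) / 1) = -5247 / 5125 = -1.02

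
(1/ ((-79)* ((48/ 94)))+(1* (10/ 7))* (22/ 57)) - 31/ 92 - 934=-1805324377/ 1933288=-933.81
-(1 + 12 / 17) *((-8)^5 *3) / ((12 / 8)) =1900544 / 17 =111796.71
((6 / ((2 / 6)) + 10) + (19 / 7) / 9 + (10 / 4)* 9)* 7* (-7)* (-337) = 15099959 / 18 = 838886.61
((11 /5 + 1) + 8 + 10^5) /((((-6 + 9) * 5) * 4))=125014 /75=1666.85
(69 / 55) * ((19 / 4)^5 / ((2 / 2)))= 170850831 / 56320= 3033.57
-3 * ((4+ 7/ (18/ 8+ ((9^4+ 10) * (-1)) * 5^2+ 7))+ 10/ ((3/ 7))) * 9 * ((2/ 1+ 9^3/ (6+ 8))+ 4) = -21901846833/ 511049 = -42856.65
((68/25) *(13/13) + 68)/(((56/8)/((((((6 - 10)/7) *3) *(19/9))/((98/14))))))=-134368/25725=-5.22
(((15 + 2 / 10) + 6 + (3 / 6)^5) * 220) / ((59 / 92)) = 859441 / 118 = 7283.40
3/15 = 1/5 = 0.20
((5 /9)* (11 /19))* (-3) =-55 /57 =-0.96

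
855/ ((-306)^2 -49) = 855/ 93587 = 0.01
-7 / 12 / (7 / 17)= -17 / 12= -1.42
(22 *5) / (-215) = -22 / 43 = -0.51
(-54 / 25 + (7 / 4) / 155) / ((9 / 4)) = -6661 / 6975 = -0.95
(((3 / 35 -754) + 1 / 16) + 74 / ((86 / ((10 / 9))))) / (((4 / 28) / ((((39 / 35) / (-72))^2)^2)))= -4660228652599 / 15414097305600000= -0.00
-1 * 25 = -25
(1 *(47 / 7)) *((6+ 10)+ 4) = 940 / 7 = 134.29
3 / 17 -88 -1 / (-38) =-56717 / 646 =-87.80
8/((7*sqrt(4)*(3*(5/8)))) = 32/105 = 0.30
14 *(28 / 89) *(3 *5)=5880 / 89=66.07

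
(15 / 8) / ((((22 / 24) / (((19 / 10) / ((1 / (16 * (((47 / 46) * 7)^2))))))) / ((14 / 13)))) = 259128954 / 75647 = 3425.50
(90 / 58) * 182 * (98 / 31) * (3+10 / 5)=4463.96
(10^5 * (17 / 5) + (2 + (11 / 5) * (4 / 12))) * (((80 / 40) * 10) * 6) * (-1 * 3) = -122400984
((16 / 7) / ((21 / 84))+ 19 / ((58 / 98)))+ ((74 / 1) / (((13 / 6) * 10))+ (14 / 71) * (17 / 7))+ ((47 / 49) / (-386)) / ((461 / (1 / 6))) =316061960081207 / 7001728455540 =45.14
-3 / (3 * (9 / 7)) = -7 / 9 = -0.78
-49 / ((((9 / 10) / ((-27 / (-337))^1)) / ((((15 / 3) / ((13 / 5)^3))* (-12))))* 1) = 11025000 / 740389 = 14.89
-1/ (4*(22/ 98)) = -49/ 44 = -1.11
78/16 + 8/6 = 149/24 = 6.21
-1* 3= -3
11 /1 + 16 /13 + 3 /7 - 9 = 333 /91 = 3.66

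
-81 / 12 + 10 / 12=-71 / 12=-5.92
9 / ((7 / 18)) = 162 / 7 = 23.14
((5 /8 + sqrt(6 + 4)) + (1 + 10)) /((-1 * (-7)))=sqrt(10) /7 + 93 /56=2.11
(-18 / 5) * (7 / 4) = -63 / 10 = -6.30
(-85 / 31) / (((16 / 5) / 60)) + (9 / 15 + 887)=518437 / 620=836.19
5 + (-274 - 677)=-946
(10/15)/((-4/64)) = -32/3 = -10.67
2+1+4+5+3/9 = 37/3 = 12.33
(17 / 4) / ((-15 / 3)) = -17 / 20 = -0.85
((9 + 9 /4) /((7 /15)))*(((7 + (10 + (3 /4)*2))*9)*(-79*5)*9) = -799075125 /56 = -14269198.66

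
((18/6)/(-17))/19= -3/323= -0.01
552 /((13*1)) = 552 /13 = 42.46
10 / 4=5 / 2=2.50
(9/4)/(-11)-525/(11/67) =-140709/44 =-3197.93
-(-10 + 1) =9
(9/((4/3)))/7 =27/28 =0.96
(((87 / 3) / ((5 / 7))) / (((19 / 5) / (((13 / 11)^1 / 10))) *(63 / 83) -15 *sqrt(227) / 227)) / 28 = 1164241 *sqrt(227) / 7225650804+ 358336979 / 6021375670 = 0.06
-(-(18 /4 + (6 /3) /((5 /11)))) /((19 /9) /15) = 2403 /38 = 63.24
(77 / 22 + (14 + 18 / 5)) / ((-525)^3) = -211 / 1447031250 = -0.00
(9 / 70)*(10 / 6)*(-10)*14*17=-510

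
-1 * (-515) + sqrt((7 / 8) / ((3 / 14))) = 7 * sqrt(3) / 6 + 515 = 517.02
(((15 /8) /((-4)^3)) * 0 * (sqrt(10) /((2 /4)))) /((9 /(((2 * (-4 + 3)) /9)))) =0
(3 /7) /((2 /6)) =9 /7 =1.29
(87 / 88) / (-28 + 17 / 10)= -435 / 11572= -0.04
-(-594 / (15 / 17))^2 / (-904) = 2832489 / 5650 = 501.33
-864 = -864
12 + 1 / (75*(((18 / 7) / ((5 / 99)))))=320767 / 26730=12.00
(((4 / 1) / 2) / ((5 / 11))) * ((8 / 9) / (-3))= -176 / 135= -1.30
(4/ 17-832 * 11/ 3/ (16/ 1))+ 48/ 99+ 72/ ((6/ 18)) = 4872/ 187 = 26.05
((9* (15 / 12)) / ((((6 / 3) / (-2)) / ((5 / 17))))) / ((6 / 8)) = -75 / 17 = -4.41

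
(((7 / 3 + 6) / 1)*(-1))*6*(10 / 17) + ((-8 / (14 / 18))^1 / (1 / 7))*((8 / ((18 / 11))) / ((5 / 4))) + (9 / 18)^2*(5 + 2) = -105149 / 340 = -309.26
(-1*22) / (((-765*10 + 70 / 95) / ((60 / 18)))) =1045 / 109002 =0.01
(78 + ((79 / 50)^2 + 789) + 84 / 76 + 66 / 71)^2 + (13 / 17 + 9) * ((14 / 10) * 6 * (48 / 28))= 146892339004816935977 / 193353856250000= 759707.32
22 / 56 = 11 / 28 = 0.39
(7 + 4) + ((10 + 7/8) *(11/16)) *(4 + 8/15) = 7183/160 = 44.89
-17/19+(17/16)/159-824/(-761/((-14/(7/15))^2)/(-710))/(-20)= 1272499538875/36783696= 34594.12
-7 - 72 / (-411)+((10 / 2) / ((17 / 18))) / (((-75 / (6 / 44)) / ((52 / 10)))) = -4403183 / 640475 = -6.87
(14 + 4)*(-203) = -3654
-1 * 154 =-154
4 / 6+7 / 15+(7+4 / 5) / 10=1.91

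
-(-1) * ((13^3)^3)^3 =1192533292512492016559195008117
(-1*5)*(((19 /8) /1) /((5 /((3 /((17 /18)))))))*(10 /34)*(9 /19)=-1215 /1156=-1.05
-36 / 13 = -2.77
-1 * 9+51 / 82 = -687 / 82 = -8.38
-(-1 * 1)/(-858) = -1/858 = -0.00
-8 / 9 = -0.89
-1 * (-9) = 9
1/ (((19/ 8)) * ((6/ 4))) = 16/ 57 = 0.28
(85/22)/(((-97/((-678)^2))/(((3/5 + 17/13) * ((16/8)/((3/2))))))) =-646009248/13871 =-46572.65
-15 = -15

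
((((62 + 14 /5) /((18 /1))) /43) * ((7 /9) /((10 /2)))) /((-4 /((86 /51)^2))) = -602 /65025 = -0.01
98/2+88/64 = 403/8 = 50.38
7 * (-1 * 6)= -42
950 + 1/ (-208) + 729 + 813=518335/ 208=2492.00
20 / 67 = 0.30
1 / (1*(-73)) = -1 / 73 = -0.01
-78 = -78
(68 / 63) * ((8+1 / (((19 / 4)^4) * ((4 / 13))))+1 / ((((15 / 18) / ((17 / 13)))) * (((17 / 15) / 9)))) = 785993912 / 35577633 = 22.09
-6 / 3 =-2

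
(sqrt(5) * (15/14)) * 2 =15 * sqrt(5)/7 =4.79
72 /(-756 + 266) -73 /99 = -21449 /24255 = -0.88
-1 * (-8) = 8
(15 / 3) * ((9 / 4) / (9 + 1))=9 / 8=1.12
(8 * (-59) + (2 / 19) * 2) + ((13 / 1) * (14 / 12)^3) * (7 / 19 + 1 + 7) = -409081 / 1368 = -299.04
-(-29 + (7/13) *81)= -190/13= -14.62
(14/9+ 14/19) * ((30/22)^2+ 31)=1558592/20691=75.33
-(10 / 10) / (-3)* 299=299 / 3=99.67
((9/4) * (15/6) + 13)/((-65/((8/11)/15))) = -149/10725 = -0.01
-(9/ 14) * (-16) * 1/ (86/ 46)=1656/ 301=5.50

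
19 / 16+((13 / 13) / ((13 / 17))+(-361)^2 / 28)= 6780325 / 1456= 4656.82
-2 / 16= -1 / 8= -0.12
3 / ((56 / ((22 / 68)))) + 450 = 856833 / 1904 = 450.02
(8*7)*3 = 168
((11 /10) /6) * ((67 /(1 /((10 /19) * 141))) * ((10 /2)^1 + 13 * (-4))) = -1628033 /38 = -42842.97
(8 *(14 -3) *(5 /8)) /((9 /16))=880 /9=97.78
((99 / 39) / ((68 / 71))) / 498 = 0.01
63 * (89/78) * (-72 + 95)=42987/26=1653.35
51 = 51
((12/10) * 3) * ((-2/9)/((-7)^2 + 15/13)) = -13/815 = -0.02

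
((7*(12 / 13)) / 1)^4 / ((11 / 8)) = 398297088 / 314171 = 1267.77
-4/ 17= -0.24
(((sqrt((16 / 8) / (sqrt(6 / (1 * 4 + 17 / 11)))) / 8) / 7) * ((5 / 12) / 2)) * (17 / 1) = 85 * 122^(1 / 4) * 33^(3 / 4) / 44352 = 0.09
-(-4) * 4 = 16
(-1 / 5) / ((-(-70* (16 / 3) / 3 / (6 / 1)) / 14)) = -0.14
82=82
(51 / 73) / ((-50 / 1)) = -51 / 3650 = -0.01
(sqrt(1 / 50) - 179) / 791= -179 / 791 + sqrt(2) / 7910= -0.23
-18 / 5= -3.60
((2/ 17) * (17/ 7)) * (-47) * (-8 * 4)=3008/ 7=429.71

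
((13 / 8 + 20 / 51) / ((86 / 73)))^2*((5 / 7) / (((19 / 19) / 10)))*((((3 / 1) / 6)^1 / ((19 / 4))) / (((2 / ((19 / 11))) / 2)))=90237156025 / 23699979072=3.81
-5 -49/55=-324/55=-5.89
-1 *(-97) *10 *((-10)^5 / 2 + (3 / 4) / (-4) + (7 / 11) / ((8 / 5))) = -4267982055 / 88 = -48499796.08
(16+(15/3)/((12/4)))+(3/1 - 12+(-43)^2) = 5573/3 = 1857.67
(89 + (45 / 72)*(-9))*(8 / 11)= 667 / 11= 60.64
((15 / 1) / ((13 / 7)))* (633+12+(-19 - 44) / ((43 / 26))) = 2740185 / 559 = 4901.94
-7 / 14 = -1 / 2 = -0.50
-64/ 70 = -0.91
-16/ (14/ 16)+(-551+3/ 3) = -3978/ 7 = -568.29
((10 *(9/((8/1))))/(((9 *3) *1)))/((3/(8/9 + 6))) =155/162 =0.96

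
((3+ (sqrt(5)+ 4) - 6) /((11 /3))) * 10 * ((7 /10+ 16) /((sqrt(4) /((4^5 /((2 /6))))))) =226388.26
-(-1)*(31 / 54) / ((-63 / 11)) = -341 / 3402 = -0.10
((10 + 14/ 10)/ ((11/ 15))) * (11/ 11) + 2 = 193/ 11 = 17.55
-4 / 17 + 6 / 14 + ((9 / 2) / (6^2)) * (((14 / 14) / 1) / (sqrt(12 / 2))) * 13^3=23 / 119 + 2197 * sqrt(6) / 48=112.31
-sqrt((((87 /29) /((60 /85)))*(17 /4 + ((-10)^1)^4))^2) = -680289 /16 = -42518.06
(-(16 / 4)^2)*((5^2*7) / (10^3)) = -14 / 5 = -2.80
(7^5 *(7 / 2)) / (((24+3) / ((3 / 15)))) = 117649 / 270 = 435.74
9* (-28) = -252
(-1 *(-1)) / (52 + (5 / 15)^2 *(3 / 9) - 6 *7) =27 / 271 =0.10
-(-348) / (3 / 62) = 7192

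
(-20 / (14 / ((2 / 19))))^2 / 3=400 / 53067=0.01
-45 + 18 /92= -2061 /46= -44.80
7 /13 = 0.54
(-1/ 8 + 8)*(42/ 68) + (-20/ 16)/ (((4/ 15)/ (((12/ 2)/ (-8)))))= 9117/ 1088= 8.38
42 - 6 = 36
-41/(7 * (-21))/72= 41/10584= 0.00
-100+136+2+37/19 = 759/19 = 39.95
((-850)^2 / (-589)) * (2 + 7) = -11039.90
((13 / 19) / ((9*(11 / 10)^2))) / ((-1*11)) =-1300 / 227601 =-0.01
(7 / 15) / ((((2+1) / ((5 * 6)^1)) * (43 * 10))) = 7 / 645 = 0.01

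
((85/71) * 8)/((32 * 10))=17/568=0.03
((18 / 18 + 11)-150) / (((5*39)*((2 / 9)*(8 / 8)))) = -207 / 65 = -3.18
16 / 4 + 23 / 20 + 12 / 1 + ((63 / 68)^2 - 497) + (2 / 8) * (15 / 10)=-11065617 / 23120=-478.62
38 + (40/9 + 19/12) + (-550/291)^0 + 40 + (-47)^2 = 82585/36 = 2294.03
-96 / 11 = -8.73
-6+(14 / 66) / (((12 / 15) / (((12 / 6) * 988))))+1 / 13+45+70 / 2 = 256549 / 429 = 598.02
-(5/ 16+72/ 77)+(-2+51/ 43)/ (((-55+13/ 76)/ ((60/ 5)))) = -78691919/ 73583664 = -1.07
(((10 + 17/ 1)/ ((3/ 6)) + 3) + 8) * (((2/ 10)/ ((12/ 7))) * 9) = 273/ 4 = 68.25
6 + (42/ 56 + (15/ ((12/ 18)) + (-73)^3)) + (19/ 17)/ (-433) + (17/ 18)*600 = -34310011361/ 88332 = -388421.09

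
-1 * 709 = -709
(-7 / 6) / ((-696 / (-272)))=-119 / 261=-0.46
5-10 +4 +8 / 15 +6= 83 / 15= 5.53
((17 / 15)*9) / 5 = 51 / 25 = 2.04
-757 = -757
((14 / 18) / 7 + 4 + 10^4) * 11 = 990407 / 9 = 110045.22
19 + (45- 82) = -18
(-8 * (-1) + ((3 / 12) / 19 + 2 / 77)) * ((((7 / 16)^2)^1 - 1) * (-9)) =87644835 / 1498112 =58.50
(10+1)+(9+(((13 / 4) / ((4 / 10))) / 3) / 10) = 973 / 48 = 20.27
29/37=0.78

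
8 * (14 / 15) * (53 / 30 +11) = 95.32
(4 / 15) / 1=4 / 15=0.27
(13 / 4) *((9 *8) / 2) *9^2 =9477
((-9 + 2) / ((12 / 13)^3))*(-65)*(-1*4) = -999635 / 432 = -2313.97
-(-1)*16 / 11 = 16 / 11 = 1.45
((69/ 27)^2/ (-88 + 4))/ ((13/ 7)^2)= -0.02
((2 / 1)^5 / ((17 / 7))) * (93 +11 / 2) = 22064 / 17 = 1297.88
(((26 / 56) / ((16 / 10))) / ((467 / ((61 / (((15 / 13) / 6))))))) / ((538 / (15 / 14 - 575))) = -82832815 / 393953728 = -0.21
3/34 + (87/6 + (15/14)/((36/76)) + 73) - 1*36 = 38449/714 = 53.85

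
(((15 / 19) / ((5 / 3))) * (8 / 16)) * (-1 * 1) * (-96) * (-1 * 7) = -3024 / 19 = -159.16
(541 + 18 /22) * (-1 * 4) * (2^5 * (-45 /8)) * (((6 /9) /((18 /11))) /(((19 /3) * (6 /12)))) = 953600 /19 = 50189.47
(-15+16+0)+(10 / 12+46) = 287 / 6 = 47.83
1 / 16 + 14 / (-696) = 59 / 1392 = 0.04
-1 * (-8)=8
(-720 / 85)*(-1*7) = 1008 / 17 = 59.29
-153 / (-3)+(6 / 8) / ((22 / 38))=2301 / 44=52.30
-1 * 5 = -5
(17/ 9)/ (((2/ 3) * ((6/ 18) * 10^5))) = 17/ 200000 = 0.00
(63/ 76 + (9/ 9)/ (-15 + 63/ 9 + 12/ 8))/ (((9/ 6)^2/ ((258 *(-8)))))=-458896/ 741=-619.29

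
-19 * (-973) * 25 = 462175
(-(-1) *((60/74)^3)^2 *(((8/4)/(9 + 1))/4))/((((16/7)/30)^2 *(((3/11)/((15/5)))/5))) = 1381398046875/10262905636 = 134.60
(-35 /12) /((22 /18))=-105 /44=-2.39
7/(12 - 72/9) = 7/4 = 1.75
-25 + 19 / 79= -1956 / 79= -24.76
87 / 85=1.02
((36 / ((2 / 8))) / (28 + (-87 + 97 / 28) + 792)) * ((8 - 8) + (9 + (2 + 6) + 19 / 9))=77056 / 20621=3.74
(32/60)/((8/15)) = 1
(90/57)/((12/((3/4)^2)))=45/608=0.07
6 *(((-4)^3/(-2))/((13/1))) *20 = 3840/13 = 295.38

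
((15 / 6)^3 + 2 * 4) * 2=189 / 4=47.25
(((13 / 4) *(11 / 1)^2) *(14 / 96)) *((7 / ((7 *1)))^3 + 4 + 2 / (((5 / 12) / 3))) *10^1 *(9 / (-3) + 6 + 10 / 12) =24565541 / 576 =42648.51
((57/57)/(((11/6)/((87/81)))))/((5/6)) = 116/165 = 0.70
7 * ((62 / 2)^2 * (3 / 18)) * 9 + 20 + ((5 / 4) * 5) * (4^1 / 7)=141597 / 14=10114.07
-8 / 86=-4 / 43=-0.09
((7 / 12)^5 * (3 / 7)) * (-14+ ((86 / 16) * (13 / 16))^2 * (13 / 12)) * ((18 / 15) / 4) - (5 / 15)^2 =-0.05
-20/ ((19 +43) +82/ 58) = -580/ 1839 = -0.32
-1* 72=-72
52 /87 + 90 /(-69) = -1414 /2001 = -0.71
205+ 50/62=6380/31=205.81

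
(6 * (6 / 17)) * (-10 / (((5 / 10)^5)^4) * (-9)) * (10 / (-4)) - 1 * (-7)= -8493465481 / 17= -499615616.53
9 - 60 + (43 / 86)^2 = -203 / 4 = -50.75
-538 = -538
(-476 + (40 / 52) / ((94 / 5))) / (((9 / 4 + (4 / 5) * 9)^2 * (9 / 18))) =-77549600 / 7275177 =-10.66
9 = 9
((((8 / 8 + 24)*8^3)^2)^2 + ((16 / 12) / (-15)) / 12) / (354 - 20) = 3623878655999999999 / 45090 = 80369897005988.02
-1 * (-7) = 7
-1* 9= -9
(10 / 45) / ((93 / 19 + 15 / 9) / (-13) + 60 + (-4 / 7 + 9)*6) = 1729 / 856374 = 0.00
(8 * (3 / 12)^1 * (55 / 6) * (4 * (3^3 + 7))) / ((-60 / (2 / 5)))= -748 / 45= -16.62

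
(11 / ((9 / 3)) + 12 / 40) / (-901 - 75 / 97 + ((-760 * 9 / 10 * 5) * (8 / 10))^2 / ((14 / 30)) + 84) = 80801 / 326733972360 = 0.00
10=10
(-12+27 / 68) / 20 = -789 / 1360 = -0.58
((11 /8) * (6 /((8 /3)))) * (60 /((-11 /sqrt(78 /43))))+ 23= 23 - 135 * sqrt(3354) /344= 0.27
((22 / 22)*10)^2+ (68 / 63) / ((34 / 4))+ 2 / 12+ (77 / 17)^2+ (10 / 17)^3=74911499 / 619038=121.01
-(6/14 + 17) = -122/7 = -17.43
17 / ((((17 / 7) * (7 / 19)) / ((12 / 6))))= 38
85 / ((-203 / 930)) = -79050 / 203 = -389.41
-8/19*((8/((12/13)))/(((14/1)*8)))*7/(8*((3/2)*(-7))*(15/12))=13/5985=0.00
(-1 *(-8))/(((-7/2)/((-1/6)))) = 8/21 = 0.38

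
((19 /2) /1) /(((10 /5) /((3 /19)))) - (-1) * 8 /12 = 17 /12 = 1.42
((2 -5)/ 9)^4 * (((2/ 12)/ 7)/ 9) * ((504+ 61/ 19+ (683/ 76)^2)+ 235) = 226357/ 8421408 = 0.03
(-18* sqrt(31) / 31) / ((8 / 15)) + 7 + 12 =19 - 135* sqrt(31) / 124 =12.94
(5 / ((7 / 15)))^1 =75 / 7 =10.71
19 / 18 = 1.06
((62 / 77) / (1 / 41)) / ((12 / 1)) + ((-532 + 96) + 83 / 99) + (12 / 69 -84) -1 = -517.24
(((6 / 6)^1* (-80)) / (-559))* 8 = 1.14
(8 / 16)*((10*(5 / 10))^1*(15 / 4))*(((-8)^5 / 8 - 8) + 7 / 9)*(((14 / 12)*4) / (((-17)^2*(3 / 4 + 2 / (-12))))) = -923225 / 867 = -1064.85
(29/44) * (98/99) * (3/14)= 203/1452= 0.14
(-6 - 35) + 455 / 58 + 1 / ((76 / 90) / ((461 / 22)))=-202209 / 24244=-8.34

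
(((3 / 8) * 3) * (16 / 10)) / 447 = 3 / 745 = 0.00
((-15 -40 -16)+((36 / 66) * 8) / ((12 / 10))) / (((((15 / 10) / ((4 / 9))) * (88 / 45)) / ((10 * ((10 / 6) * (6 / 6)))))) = -61750 / 363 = -170.11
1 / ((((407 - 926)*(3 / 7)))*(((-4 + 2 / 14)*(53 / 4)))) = 196 / 2228067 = 0.00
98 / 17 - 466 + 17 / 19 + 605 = 47048 / 323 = 145.66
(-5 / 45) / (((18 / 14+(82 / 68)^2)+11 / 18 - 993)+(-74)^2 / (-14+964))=3843700 / 34035822461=0.00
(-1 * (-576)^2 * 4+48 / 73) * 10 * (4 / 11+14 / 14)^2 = -217976724000 / 8833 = -24677541.49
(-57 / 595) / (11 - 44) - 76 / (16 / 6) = -373027 / 13090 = -28.50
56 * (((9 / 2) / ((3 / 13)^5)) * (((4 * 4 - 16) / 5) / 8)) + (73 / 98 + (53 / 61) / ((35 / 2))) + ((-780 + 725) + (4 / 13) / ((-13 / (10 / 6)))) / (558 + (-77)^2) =77274219391 / 98305490010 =0.79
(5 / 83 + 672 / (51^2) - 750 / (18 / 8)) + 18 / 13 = -310237651 / 935493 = -331.63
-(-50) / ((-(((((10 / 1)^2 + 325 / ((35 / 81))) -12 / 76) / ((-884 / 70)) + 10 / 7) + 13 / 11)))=8083075 / 10484473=0.77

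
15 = 15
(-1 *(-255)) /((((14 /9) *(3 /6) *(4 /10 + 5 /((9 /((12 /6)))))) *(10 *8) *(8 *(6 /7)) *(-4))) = -405 /4096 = -0.10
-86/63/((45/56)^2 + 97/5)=-192640/2828853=-0.07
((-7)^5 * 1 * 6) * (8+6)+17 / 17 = -1411787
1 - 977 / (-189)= 1166 / 189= 6.17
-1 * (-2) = 2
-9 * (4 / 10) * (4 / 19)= -72 / 95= -0.76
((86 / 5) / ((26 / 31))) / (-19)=-1333 / 1235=-1.08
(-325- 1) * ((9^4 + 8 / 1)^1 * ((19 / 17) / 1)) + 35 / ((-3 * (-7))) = -122065073 / 51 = -2393432.80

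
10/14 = 5/7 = 0.71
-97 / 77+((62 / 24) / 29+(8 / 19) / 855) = -169791679 / 145100340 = -1.17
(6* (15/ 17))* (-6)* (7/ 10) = -378/ 17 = -22.24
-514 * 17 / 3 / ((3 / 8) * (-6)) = 1294.52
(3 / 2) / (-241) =-3 / 482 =-0.01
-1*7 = -7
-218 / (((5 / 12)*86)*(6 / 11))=-2398 / 215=-11.15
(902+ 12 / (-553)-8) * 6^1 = 2966220 / 553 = 5363.87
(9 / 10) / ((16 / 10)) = 9 / 16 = 0.56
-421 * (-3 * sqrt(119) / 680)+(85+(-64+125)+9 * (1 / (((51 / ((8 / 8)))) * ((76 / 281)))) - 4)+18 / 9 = 1263 * sqrt(119) / 680+186891 / 1292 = 164.91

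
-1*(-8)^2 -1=-65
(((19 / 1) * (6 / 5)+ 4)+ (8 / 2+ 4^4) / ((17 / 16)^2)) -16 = 348406 / 1445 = 241.11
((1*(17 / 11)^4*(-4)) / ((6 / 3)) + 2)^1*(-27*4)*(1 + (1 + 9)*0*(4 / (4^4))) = 14878080 / 14641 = 1016.19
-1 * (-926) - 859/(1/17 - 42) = 674841/713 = 946.48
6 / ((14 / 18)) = 54 / 7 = 7.71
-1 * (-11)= 11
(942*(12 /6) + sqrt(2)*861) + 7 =861*sqrt(2) + 1891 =3108.64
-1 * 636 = -636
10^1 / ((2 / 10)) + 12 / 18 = 152 / 3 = 50.67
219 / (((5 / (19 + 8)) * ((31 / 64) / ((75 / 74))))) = 2474.49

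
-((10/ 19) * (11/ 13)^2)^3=-1771561000/ 33107082931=-0.05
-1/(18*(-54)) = 1/972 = 0.00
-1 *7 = -7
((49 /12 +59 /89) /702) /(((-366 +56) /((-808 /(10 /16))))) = 2047876 /72630675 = 0.03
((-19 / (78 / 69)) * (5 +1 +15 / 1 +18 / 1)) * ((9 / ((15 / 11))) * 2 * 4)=-173052 / 5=-34610.40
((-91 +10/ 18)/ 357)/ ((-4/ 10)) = 2035/ 3213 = 0.63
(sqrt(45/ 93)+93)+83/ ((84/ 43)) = sqrt(465)/ 31+11381/ 84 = 136.18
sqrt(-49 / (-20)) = 7*sqrt(5) / 10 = 1.57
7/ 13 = 0.54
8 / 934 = 4 / 467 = 0.01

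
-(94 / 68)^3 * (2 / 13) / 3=-103823 / 766428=-0.14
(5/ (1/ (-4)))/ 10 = -2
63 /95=0.66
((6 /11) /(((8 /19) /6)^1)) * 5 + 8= 1031 /22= 46.86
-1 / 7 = -0.14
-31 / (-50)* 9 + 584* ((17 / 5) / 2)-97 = 45069 / 50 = 901.38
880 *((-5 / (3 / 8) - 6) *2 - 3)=-110000 / 3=-36666.67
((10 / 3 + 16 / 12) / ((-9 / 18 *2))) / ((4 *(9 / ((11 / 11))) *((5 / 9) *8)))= -7 / 240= -0.03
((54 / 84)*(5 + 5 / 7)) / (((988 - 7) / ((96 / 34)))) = 960 / 90797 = 0.01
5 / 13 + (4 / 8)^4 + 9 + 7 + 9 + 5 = 6333 / 208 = 30.45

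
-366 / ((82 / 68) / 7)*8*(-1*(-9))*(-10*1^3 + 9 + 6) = -31358880 / 41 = -764850.73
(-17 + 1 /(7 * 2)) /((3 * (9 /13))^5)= -29332147 /66961566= -0.44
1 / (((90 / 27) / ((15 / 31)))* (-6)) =-3 / 124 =-0.02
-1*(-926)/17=926/17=54.47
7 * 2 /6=7 /3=2.33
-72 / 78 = -12 / 13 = -0.92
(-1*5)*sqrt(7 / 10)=-sqrt(70) / 2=-4.18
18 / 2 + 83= 92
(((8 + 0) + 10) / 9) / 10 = 1 / 5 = 0.20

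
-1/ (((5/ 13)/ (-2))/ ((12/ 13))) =24/ 5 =4.80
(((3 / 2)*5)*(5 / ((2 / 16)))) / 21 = 100 / 7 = 14.29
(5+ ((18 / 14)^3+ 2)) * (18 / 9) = 6260 / 343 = 18.25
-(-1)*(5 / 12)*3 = 5 / 4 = 1.25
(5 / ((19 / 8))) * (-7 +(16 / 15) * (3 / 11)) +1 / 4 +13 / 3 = -23929 / 2508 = -9.54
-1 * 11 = -11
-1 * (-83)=83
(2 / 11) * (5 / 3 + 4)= 34 / 33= 1.03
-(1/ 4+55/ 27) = -247/ 108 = -2.29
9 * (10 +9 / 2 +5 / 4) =567 / 4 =141.75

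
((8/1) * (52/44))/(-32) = -13/44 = -0.30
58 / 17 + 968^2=15929466 / 17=937027.41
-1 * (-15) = 15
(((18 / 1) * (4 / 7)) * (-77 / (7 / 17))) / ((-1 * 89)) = 13464 / 623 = 21.61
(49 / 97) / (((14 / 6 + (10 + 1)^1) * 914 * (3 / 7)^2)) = 2401 / 10638960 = 0.00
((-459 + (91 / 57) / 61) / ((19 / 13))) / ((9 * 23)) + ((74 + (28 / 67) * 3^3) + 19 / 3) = 82551972913 / 916227747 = 90.10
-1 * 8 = -8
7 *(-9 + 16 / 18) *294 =-50078 / 3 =-16692.67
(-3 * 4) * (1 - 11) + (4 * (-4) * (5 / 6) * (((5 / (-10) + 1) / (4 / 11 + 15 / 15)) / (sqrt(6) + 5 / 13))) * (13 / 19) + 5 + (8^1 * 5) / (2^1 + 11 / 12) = 164474809 / 1183833 - 96668 * sqrt(6) / 169119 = 137.53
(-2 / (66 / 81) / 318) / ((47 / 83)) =-747 / 54802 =-0.01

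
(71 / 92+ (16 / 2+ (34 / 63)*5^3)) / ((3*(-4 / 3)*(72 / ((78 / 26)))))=-441841 / 556416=-0.79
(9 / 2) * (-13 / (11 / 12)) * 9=-6318 / 11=-574.36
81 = 81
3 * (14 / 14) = 3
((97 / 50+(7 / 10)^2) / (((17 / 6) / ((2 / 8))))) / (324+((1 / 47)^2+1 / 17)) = 536787 / 811293200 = 0.00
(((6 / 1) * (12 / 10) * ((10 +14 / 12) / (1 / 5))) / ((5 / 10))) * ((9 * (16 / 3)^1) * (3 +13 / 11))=1775232 / 11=161384.73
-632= -632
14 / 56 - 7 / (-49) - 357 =-9985 / 28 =-356.61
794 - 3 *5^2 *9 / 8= 5677 / 8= 709.62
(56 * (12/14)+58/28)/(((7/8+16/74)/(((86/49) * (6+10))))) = 142757248/110789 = 1288.55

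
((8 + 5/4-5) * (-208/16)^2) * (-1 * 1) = -2873/4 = -718.25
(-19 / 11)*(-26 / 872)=247 / 4796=0.05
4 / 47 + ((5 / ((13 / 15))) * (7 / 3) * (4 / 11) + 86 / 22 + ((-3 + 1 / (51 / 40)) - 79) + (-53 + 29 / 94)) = -85705003 / 685542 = -125.02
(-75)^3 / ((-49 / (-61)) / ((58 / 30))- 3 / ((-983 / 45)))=-763127.60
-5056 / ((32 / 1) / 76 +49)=-96064 / 939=-102.30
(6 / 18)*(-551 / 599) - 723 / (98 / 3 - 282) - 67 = -86572907 / 1344156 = -64.41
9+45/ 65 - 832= -10690/ 13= -822.31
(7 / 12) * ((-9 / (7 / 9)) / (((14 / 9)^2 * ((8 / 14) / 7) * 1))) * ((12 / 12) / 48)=-729 / 1024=-0.71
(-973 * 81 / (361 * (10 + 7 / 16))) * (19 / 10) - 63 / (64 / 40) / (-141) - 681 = -4297732119 / 5965240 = -720.46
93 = 93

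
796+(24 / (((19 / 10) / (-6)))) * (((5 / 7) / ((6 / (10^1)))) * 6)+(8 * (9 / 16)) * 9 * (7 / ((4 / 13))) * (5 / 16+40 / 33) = 310744849 / 187264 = 1659.39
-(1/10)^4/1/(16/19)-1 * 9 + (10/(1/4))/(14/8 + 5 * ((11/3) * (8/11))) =-183843439/28960000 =-6.35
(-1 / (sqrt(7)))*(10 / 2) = -5*sqrt(7) / 7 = -1.89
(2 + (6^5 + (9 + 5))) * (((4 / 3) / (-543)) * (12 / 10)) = -62336 / 2715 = -22.96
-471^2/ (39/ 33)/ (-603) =271139/ 871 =311.30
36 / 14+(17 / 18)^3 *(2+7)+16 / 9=54119 / 4536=11.93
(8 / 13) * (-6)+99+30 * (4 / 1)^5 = 400599 / 13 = 30815.31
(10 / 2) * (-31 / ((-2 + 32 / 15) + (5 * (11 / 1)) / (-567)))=-439425 / 103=-4266.26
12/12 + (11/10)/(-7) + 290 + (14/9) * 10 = 193031/630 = 306.40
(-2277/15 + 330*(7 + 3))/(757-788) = -15741/155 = -101.55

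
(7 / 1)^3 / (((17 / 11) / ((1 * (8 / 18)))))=15092 / 153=98.64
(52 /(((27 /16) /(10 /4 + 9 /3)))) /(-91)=-352 /189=-1.86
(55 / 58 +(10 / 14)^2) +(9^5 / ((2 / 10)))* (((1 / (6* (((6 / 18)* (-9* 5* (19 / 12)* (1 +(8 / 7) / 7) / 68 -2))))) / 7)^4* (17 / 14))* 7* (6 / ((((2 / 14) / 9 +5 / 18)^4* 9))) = 1010698226316254908825559460305 / 18042662763956072853691324762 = 56.02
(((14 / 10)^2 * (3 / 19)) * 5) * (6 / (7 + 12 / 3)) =882 / 1045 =0.84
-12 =-12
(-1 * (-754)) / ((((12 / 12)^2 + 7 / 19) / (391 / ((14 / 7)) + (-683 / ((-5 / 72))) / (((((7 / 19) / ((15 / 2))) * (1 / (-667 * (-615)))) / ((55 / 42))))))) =59260589662101.11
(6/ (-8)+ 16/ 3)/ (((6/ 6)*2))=55/ 24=2.29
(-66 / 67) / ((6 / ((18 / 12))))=-33 / 134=-0.25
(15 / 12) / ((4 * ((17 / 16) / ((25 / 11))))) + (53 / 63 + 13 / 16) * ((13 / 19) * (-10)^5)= -25327831625 / 223839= -113152.00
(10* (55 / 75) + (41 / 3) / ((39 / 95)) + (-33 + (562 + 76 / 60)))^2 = 111536628841 / 342225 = 325916.08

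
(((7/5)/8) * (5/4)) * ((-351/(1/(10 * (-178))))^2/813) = 56926048725/542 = 105029610.19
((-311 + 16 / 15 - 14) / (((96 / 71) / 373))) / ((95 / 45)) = -128680897 / 3040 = -42329.24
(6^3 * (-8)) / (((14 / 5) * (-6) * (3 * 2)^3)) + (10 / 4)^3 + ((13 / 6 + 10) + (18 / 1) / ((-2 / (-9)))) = 6119 / 56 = 109.27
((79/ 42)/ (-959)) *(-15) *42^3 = 298620/ 137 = 2179.71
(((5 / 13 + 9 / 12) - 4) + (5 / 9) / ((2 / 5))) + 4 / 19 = -11257 / 8892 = -1.27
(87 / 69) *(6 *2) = 348 / 23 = 15.13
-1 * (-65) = 65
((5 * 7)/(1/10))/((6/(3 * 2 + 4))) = 1750/3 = 583.33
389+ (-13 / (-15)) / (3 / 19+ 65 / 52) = 625333 / 1605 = 389.62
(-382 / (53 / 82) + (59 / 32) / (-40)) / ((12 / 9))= -120293541 / 271360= -443.30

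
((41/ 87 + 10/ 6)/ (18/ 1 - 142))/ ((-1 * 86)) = 1/ 4988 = 0.00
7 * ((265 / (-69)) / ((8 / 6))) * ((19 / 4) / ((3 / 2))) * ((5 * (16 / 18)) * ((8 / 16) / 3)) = -176225 / 3726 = -47.30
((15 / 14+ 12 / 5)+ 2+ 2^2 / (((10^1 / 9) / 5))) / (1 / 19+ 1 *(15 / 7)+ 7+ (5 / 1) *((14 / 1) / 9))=280953 / 203170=1.38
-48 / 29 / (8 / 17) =-102 / 29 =-3.52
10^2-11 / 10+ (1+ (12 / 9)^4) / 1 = 83479 / 810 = 103.06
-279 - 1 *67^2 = -4768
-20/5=-4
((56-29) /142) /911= 27 /129362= 0.00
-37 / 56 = -0.66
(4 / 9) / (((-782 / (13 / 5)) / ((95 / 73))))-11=-2826251 / 256887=-11.00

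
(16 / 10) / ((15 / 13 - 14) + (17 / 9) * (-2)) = -936 / 9725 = -0.10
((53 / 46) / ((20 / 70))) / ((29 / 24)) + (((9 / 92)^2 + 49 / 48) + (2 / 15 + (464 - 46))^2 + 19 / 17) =41038200366967 / 234717300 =174840.97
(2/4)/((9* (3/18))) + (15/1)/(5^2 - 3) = 67/66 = 1.02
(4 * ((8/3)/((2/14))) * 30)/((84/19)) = 1520/3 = 506.67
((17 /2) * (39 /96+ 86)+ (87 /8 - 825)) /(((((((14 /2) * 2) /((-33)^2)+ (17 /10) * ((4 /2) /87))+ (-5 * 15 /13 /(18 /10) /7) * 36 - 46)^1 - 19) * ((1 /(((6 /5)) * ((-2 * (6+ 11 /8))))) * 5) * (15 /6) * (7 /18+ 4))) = -23343612088797 /73951538748800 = -0.32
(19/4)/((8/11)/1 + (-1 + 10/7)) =1463/356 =4.11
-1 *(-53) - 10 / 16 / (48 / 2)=10171 / 192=52.97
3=3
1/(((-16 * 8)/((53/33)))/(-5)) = 265/4224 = 0.06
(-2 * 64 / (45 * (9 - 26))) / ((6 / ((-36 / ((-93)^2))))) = -256 / 2205495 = -0.00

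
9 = 9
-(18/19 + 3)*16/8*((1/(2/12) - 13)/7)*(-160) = -24000/19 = -1263.16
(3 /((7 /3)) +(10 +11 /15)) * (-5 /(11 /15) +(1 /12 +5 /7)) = -3510253 /48510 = -72.36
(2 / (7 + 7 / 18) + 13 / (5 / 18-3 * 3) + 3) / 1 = 37173 / 20881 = 1.78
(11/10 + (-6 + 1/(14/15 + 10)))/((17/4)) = -3943/3485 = -1.13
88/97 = 0.91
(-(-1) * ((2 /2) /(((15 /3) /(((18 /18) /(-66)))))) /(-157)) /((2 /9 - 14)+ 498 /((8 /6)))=3 /55911625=0.00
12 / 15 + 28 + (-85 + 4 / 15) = -839 / 15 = -55.93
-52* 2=-104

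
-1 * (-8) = 8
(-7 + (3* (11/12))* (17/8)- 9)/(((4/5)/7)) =-88.87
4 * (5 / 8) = 5 / 2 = 2.50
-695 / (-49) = 695 / 49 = 14.18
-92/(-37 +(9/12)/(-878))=2.49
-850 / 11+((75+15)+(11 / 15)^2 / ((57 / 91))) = 1916621 / 141075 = 13.59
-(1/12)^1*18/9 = -1/6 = -0.17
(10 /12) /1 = 5 /6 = 0.83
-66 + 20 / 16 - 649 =-2855 / 4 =-713.75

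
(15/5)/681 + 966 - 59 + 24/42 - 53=1357921/1589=854.58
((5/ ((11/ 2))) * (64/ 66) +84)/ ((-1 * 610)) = -0.14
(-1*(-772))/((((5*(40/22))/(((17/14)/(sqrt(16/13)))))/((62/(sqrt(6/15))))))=1118821*sqrt(130)/1400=9111.80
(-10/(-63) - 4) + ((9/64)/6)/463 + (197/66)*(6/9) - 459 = -18927141601/41069952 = -460.85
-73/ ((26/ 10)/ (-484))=176660/ 13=13589.23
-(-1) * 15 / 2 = 15 / 2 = 7.50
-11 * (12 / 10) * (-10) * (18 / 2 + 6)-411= 1569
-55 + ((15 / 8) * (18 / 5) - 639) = -2749 / 4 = -687.25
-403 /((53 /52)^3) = -56665024 /148877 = -380.62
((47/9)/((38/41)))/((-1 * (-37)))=1927/12654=0.15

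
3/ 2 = 1.50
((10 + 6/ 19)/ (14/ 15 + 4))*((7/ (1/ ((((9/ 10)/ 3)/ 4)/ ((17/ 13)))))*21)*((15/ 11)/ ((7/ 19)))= 1805895/ 27676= 65.25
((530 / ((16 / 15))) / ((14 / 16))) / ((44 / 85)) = 337875 / 308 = 1097.00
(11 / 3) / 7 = 11 / 21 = 0.52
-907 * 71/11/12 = -64397/132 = -487.86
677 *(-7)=-4739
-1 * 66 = -66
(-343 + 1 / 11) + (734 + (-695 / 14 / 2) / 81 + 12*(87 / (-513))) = 184271873 / 474012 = 388.75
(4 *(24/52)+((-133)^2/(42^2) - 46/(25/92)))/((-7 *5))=263093/58500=4.50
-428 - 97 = -525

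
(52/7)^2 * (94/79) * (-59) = -14996384/3871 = -3874.03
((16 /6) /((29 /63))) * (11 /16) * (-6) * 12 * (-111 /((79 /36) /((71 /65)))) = 15843.82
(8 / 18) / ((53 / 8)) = 32 / 477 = 0.07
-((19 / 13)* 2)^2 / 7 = -1.22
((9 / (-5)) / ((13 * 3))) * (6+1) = -21 / 65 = -0.32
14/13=1.08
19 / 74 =0.26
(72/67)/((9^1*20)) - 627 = -210043/335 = -626.99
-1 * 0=0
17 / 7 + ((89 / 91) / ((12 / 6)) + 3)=1077 / 182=5.92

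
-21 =-21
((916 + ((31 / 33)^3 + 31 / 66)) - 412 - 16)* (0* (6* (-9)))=0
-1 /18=-0.06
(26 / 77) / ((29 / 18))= 468 / 2233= 0.21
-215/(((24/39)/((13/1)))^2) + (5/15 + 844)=-18259733/192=-95102.78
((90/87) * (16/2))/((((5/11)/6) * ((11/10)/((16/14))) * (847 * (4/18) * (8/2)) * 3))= 8640/171941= 0.05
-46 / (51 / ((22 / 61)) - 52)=-1012 / 1967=-0.51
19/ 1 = 19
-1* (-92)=92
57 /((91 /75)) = 4275 /91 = 46.98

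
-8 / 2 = -4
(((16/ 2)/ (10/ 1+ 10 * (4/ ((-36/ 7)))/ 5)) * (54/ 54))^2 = 324/ 361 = 0.90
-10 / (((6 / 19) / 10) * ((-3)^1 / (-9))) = -950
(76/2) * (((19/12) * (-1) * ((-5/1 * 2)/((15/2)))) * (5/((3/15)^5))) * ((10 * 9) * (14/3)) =1579375000/3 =526458333.33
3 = 3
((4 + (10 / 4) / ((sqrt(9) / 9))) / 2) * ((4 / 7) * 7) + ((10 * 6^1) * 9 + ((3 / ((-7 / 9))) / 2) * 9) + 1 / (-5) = 38181 / 70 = 545.44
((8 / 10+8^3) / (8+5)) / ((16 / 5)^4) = 80125 / 212992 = 0.38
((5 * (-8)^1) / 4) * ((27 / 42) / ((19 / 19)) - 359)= 25085 / 7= 3583.57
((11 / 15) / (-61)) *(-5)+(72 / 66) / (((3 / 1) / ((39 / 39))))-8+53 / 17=-152578 / 34221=-4.46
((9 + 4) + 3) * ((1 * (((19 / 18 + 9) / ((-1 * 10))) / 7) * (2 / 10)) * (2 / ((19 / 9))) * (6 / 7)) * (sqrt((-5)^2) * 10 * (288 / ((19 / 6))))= -30025728 / 17689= -1697.42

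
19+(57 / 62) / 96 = 37715 / 1984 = 19.01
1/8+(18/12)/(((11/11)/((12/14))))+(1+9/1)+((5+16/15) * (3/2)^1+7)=7703/280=27.51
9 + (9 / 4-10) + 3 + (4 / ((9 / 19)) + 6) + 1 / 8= 18.82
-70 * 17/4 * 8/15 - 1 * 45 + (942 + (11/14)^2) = 738.95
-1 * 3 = -3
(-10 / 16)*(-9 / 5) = 9 / 8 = 1.12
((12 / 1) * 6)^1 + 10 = 82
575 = 575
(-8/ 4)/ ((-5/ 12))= 24/ 5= 4.80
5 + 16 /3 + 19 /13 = 460 /39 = 11.79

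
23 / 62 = 0.37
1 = 1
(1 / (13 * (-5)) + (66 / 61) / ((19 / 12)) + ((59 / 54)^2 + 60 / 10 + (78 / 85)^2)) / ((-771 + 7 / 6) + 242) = -2762873191543 / 167551751595150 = -0.02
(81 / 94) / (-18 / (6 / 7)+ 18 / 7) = -189 / 4042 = -0.05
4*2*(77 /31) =616 /31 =19.87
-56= -56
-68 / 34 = -2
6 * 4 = 24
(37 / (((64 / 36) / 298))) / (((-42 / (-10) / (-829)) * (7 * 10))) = -13710831 / 784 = -17488.30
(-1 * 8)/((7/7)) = -8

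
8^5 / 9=32768 / 9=3640.89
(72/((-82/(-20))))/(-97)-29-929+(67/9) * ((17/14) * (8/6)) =-711160048/751653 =-946.13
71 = 71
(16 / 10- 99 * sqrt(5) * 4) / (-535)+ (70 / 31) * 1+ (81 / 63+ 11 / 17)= 396 * sqrt(5) / 535+ 41325988 / 9868075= 5.84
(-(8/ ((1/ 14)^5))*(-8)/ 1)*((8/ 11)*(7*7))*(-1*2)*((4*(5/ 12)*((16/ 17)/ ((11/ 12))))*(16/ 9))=-138167587962880/ 18513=-7463273805.59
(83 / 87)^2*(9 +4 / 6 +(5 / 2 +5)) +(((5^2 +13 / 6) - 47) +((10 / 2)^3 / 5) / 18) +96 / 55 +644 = 1605879829 / 2497770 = 642.93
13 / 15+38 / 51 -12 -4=-1223 / 85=-14.39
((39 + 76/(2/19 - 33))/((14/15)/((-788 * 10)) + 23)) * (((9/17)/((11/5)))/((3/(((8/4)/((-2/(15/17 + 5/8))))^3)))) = -0.44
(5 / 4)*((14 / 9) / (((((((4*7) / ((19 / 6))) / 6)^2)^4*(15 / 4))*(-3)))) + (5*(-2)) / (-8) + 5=13644606555359 / 2185854418944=6.24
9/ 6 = 3/ 2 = 1.50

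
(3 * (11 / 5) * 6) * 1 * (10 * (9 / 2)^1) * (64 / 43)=114048 / 43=2652.28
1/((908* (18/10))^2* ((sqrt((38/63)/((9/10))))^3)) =63* sqrt(665)/2381052032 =0.00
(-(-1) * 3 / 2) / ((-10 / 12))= -9 / 5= -1.80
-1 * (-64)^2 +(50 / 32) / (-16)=-1048601 / 256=-4096.10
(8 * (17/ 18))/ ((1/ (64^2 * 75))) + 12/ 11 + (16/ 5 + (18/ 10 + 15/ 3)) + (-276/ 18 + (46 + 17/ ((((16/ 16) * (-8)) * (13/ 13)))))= 612772063/ 264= 2321106.30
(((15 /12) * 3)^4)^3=129746337890625 /16777216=7733484.38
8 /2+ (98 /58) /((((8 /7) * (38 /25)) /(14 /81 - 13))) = -6053041 /714096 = -8.48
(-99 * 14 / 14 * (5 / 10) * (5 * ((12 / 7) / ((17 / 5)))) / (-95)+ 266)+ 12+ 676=2159964 / 2261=955.31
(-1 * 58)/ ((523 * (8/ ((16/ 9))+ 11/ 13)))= -1508/ 72697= -0.02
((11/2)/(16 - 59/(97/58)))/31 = -97/10540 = -0.01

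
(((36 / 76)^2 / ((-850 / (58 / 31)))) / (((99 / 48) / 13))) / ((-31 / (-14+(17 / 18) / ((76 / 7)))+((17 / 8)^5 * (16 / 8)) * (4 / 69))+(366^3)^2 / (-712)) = 77970692236050432 / 84559678409466082127015678464475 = 0.00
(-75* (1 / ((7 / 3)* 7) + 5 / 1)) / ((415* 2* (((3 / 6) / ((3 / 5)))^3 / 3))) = -241056 / 101675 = -2.37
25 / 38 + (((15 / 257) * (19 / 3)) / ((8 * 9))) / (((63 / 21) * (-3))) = 2079895 / 3164184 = 0.66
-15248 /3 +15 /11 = -167683 /33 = -5081.30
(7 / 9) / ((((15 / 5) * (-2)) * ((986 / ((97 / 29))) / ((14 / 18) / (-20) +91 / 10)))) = -1107449 / 277933680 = -0.00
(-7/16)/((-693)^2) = -1/1097712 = -0.00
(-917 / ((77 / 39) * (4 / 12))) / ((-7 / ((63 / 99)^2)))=107289 / 1331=80.61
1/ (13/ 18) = 18/ 13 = 1.38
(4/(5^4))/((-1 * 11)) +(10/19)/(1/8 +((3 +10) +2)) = 0.03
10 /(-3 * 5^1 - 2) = -10 /17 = -0.59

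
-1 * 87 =-87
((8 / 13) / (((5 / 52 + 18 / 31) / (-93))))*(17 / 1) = -1568352 / 1091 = -1437.54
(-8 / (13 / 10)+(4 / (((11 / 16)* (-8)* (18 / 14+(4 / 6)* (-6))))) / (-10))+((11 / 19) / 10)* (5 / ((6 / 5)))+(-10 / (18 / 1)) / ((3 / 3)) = -3176429 / 489060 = -6.49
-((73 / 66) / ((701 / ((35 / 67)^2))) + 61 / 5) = -12669419639 / 1038440370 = -12.20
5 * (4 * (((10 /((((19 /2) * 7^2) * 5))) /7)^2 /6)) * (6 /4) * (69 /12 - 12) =-500 /42471289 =-0.00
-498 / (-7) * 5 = 2490 / 7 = 355.71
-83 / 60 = -1.38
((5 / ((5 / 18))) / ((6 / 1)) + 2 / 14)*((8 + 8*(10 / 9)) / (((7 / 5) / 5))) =83600 / 441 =189.57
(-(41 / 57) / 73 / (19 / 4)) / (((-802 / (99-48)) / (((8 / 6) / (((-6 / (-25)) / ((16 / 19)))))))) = 1115200 / 1807051563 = 0.00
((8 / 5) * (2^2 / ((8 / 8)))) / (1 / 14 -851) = -448 / 59565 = -0.01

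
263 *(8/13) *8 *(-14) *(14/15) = -3299072/195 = -16918.32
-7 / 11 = -0.64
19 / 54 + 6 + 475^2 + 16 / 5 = 60921329 / 270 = 225634.55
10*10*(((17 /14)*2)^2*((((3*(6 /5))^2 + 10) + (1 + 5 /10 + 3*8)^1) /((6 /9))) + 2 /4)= 2103191 /49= 42922.27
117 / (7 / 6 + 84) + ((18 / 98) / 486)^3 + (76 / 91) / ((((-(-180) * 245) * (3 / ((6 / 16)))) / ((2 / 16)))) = 4830388182724967 / 3516136509412800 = 1.37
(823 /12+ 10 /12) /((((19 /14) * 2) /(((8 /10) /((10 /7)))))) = 40817 /2850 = 14.32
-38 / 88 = -19 / 44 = -0.43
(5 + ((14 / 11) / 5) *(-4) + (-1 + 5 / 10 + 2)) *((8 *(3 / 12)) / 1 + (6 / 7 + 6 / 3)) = 10251 / 385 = 26.63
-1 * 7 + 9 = 2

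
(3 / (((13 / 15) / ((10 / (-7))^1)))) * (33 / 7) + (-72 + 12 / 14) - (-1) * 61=-21311 / 637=-33.46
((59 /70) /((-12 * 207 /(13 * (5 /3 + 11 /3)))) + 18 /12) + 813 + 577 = 181462447 /130410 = 1391.48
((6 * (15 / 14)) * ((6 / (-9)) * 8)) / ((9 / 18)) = -480 / 7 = -68.57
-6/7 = -0.86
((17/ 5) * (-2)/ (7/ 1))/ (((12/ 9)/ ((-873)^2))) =-38868579/ 70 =-555265.41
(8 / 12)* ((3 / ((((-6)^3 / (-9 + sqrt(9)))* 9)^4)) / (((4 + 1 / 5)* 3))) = 5 / 347128758144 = 0.00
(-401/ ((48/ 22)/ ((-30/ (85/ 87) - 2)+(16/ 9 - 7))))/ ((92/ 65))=1663807145/ 337824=4925.07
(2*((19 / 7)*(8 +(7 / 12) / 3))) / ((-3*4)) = -5605 / 1512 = -3.71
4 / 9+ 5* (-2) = -86 / 9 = -9.56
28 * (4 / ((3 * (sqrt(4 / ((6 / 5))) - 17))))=-1904 / 857 - 112 * sqrt(30) / 2571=-2.46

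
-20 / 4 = -5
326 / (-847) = -326 / 847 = -0.38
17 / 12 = 1.42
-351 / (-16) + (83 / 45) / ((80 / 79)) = 21383 / 900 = 23.76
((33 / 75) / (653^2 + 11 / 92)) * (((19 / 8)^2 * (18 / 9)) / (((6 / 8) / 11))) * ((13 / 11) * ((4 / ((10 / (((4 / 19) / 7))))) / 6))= 124982 / 308933407125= 0.00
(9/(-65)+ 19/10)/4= 229/520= 0.44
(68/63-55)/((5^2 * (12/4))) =-3397/4725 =-0.72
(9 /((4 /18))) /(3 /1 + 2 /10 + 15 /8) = 1620 /203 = 7.98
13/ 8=1.62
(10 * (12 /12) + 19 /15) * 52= 8788 /15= 585.87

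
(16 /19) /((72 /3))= 2 /57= 0.04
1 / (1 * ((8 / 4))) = 1 / 2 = 0.50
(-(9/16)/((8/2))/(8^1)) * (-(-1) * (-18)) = 81/256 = 0.32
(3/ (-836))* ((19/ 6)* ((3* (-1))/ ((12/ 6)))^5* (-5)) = -1215/ 2816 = -0.43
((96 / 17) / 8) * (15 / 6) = 30 / 17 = 1.76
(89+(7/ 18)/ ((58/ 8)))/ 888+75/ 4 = 4368893/ 231768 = 18.85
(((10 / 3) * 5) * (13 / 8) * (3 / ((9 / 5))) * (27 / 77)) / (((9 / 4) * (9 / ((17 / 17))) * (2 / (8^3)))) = 416000 / 2079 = 200.10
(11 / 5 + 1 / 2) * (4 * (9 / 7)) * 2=27.77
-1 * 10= -10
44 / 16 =11 / 4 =2.75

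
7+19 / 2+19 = 71 / 2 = 35.50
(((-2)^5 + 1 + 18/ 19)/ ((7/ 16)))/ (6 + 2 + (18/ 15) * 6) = -4.52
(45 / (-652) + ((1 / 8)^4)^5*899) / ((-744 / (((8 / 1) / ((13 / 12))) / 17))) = 12970366926826881943 / 321870608043506476777472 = 0.00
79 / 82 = 0.96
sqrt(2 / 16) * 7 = 7 * sqrt(2) / 4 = 2.47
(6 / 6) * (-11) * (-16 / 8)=22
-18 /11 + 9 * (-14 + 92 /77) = -9000 /77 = -116.88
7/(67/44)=308/67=4.60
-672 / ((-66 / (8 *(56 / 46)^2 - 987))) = -57775312 / 5819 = -9928.74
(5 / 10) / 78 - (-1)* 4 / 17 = 641 / 2652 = 0.24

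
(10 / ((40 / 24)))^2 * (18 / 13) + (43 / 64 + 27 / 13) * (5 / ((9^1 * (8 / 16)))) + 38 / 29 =5885983 / 108576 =54.21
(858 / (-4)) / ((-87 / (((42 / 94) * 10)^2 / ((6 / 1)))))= 525525 / 64061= 8.20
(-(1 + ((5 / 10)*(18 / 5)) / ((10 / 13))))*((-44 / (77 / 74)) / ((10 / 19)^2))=2230619 / 4375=509.86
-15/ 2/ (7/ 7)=-15/ 2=-7.50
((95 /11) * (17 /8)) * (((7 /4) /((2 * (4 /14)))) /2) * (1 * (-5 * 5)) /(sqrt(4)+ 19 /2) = -1978375 /32384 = -61.09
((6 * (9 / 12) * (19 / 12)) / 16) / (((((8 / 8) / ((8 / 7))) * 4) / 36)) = 513 / 112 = 4.58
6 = 6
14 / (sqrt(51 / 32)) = 56 *sqrt(102) / 51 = 11.09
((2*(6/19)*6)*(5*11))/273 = 0.76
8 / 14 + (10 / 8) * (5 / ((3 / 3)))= 191 / 28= 6.82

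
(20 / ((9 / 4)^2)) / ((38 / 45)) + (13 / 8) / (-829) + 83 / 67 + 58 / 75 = 12705357139 / 1899570600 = 6.69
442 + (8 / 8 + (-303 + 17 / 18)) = 140.94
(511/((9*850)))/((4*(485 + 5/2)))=0.00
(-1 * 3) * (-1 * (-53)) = -159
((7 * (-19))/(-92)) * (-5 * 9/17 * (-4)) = 5985/391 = 15.31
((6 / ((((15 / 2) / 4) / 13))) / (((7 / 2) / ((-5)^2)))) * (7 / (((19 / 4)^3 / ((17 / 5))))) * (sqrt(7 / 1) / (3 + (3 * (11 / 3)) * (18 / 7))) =5.58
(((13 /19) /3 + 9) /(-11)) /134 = -263 /42009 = -0.01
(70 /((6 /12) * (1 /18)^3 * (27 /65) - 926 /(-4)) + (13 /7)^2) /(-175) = -1194902449 /55741967575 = -0.02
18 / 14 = 9 / 7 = 1.29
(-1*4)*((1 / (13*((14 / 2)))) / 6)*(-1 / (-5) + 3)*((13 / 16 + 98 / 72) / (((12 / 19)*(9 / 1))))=-5947 / 663390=-0.01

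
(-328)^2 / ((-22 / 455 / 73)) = -1786701280 / 11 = -162427389.09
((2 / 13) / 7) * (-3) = -6 / 91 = -0.07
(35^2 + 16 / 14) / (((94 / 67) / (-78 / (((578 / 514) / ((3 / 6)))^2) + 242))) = 21765054218433 / 109913636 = 198019.60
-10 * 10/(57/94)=-9400/57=-164.91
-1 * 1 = -1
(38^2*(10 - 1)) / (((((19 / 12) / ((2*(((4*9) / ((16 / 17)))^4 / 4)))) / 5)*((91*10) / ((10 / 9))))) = 156174665085 / 2912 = 53631409.71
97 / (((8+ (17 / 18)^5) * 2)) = 91644048 / 16536401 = 5.54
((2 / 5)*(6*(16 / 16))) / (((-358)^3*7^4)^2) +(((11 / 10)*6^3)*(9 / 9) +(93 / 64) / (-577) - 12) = 7898825956500154712076745923 / 35012917258548592909125440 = 225.60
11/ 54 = 0.20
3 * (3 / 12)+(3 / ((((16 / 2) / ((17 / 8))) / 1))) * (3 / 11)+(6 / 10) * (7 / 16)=4329 / 3520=1.23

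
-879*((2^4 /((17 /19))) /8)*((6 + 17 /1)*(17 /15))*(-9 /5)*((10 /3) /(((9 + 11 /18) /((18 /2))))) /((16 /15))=93341889 /346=269774.25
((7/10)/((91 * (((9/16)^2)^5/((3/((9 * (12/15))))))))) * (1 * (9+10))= 2611340115968/135984591639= 19.20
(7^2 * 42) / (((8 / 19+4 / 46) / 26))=3897166 / 37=105328.81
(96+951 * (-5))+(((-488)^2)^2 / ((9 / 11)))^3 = 242781684015251485584382806754864325 / 729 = 333033860103225631802994200000000.00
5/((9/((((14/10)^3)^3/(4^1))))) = 40353607/14062500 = 2.87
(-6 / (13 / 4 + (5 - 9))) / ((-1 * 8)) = -1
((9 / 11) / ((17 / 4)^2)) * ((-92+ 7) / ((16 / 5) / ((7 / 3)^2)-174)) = 0.02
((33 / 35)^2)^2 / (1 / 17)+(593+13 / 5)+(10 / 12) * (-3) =606.53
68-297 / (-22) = 163 / 2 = 81.50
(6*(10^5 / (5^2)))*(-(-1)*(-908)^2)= 19787136000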